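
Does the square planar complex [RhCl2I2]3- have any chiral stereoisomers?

In a square planar complex each vertex has one trans partner and two cis neighbours.
Systematic placement gives 2 geometric isomers: Cl cis; Cl trans.
Each arrangement has an internal mirror plane or centre of symmetry, so none is chiral.

no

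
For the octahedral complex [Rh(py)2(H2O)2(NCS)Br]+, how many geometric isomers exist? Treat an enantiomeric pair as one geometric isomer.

6

The six octahedral sites form three mutually perpendicular trans pairs.
There are 6 geometric isomers: py trans, H2O cis; py cis, H2O cis (3 arrangements, 2 chiral); py trans, H2O trans; py cis, H2O trans.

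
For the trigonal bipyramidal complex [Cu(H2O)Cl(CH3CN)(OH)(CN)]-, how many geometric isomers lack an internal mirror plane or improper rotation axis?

Systematic enumeration (placing each ligand type in turn and discarding arrangements equivalent by rotation or reflection) gives 10 geometric isomers.
Of these, 10 lack any improper symmetry element and so occur as enantiomeric pairs, giving 10 + 10 = 20 stereoisomers in total.

10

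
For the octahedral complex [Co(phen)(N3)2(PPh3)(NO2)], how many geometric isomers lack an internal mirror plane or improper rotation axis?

2

An octahedron has six vertices in three trans pairs; every non-trans pair is cis.
Each phen is bidentate and must span two cis positions.
There are 4 geometric isomers: N3 trans; N3 cis (3 arrangements, 2 chiral).
Of these, 2 lack any improper symmetry element and so occur as enantiomeric pairs, giving 4 + 2 = 6 stereoisomers in total.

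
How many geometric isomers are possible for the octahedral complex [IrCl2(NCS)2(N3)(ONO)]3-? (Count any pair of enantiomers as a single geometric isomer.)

6

In an octahedral complex each vertex has one trans partner and four cis neighbours.
Systematic placement gives 6 geometric isomers: Cl trans, NCS cis; Cl trans, NCS trans; Cl cis, NCS cis (3 arrangements, 2 chiral); Cl cis, NCS trans.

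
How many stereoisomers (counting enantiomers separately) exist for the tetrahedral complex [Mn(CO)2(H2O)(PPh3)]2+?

All four vertices of a tetrahedron are equivalent and mutually adjacent, so cis/trans isomerism cannot arise.
Only one geometric arrangement is possible.

1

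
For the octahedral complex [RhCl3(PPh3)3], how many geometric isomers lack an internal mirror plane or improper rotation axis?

0

There are 2 geometric isomers: Cl mer; Cl fac.
Each arrangement has an internal mirror plane or centre of symmetry, so none is chiral.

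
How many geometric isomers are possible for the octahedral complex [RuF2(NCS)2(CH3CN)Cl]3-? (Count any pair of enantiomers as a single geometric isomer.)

The six octahedral sites form three mutually perpendicular trans pairs.
Systematic placement gives 6 geometric isomers: F trans, NCS trans; F cis, NCS cis (3 arrangements, 2 chiral); F cis, NCS trans; F trans, NCS cis.

6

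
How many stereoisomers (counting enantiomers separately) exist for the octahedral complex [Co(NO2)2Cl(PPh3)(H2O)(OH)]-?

15

Placing the ligands in turn and identifying arrangements related by rotation or reflection leaves 9 distinct geometric isomers.
Of these, 6 lack any improper symmetry element and so occur as enantiomeric pairs, giving 9 + 6 = 15 stereoisomers in total.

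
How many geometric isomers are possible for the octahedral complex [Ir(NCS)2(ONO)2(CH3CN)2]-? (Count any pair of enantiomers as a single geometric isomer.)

The six octahedral sites form three mutually perpendicular trans pairs.
Systematic placement gives 5 geometric isomers: NCS trans, ONO trans, CH3CN trans; NCS cis, ONO cis, CH3CN trans; NCS cis, ONO trans, CH3CN cis; NCS cis, ONO cis, CH3CN cis (chiral); NCS trans, ONO cis, CH3CN cis.

5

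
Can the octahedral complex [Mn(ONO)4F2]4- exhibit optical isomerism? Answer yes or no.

In an octahedral complex each vertex has one trans partner and four cis neighbours.
There are 2 geometric isomers: F trans; F cis.
Each arrangement has an internal mirror plane or centre of symmetry, so none is chiral.

no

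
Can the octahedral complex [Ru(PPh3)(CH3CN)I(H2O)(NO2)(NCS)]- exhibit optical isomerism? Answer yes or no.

An octahedron has six vertices in three trans pairs; every non-trans pair is cis.
Exhaustive case analysis gives 15 geometric isomers.
Of these, 15 lack any improper symmetry element and so occur as enantiomeric pairs, giving 15 + 15 = 30 stereoisomers in total.

yes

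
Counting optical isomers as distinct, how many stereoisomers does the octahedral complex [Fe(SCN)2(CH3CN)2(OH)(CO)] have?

In an octahedral complex each vertex has one trans partner and four cis neighbours.
There are 6 geometric isomers: SCN trans, CH3CN trans; SCN cis, CH3CN trans; SCN trans, CH3CN cis; SCN cis, CH3CN cis (3 arrangements, 2 chiral).
Of these, 2 lack any improper symmetry element and so occur as enantiomeric pairs, giving 6 + 2 = 8 stereoisomers in total.

8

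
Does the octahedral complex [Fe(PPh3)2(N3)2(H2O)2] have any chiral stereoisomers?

Working through the distinct placements yields 5 geometric isomers: PPh3 trans, N3 trans, H2O trans; PPh3 cis, N3 cis, H2O trans; PPh3 trans, N3 cis, H2O cis; PPh3 cis, N3 cis, H2O cis (chiral); PPh3 cis, N3 trans, H2O cis.
One of these lacks any improper symmetry element and so occurs as an enantiomeric pair, giving 5 + 1 = 6 stereoisomers in total.

yes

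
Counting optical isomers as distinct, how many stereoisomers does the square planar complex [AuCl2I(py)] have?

2

A square has two trans pairs of vertices; adjacent vertices are cis.
The distinct arrangements are (2 in all): Cl cis; Cl trans.
Each arrangement has an internal mirror plane or centre of symmetry, so none is chiral.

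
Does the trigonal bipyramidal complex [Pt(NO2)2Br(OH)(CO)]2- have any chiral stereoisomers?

yes

A trigonal bipyramid has two axial and three equatorial sites, which are chemically inequivalent.
Systematic enumeration (placing each ligand type in turn and discarding arrangements equivalent by rotation or reflection) gives 7 geometric isomers.
Of these, 3 lack any improper symmetry element and so occur as enantiomeric pairs, giving 7 + 3 = 10 stereoisomers in total.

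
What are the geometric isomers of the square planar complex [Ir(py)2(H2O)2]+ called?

In a square planar complex each vertex has one trans partner and two cis neighbours.
Systematic placement gives 2 geometric isomers: py cis; py trans.

cis and trans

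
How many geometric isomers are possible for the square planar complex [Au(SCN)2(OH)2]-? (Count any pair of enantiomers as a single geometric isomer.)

2

In a square planar complex each vertex has one trans partner and two cis neighbours.
Systematic placement gives 2 geometric isomers: SCN cis; SCN trans.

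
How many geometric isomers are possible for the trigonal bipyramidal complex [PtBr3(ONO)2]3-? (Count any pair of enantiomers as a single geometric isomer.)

3

The distinct arrangements are (3 in all): ONO both equatorial; ONO one axial, one equatorial; ONO both axial.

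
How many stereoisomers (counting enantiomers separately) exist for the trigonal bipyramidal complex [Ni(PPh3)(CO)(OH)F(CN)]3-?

20

In a trigonal bipyramid the two axial positions differ from the three equatorial ones.
Exhaustive case analysis gives 10 geometric isomers.
Of these, 10 lack any improper symmetry element and so occur as enantiomeric pairs, giving 10 + 10 = 20 stereoisomers in total.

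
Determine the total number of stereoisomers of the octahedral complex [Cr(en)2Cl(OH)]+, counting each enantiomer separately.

3

Each en is bidentate and must span two cis positions.
There are 2 geometric isomers: Cl and OH mutually trans; Cl and OH mutually cis (chiral).
One of these lacks any improper symmetry element and so occurs as an enantiomeric pair, giving 2 + 1 = 3 stereoisomers in total.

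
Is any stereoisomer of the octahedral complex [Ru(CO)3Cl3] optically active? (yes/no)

no

An octahedron has six vertices in three trans pairs; every non-trans pair is cis.
The distinct arrangements are (2 in all): CO mer; CO fac.
Each arrangement has an internal mirror plane or centre of symmetry, so none is chiral.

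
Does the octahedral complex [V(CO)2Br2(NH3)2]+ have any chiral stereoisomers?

In an octahedral complex each vertex has one trans partner and four cis neighbours.
Working through the distinct placements yields 5 geometric isomers: CO trans, Br trans, NH3 trans; CO cis, Br trans, NH3 cis; CO cis, Br cis, NH3 trans; CO cis, Br cis, NH3 cis (chiral); CO trans, Br cis, NH3 cis.
One of these lacks any improper symmetry element and so occurs as an enantiomeric pair, giving 5 + 1 = 6 stereoisomers in total.

yes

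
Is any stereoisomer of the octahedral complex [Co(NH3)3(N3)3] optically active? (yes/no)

In an octahedral complex each vertex has one trans partner and four cis neighbours.
Working through the distinct placements yields 2 geometric isomers: NH3 mer; NH3 fac.
Each arrangement has an internal mirror plane or centre of symmetry, so none is chiral.

no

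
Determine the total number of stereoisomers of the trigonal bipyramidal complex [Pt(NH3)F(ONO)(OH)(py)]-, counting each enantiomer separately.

20

Systematic enumeration (placing each ligand type in turn and discarding arrangements equivalent by rotation or reflection) gives 10 geometric isomers.
Of these, 10 lack any improper symmetry element and so occur as enantiomeric pairs, giving 10 + 10 = 20 stereoisomers in total.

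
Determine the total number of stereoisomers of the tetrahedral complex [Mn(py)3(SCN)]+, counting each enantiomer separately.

1

In a tetrahedral complex all four positions are equivalent and every pair of ligands is adjacent — there is no cis/trans distinction.
Only one geometric arrangement is possible.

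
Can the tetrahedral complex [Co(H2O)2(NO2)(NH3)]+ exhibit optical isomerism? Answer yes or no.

Only one geometric arrangement is possible.

no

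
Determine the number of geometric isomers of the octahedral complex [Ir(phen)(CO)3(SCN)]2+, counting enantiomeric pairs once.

2

Each phen is bidentate and must span two cis positions.
Working through the distinct placements yields 2 geometric isomers: CO mer; CO fac.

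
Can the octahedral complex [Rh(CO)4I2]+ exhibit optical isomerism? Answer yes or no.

In an octahedral complex each vertex has one trans partner and four cis neighbours.
Working through the distinct placements yields 2 geometric isomers: I trans; I cis.
Each arrangement has an internal mirror plane or centre of symmetry, so none is chiral.

no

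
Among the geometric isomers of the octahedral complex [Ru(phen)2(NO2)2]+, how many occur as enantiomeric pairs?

1

The six octahedral sites form three mutually perpendicular trans pairs.
Each phen is bidentate and must span two cis positions.
Systematic placement gives 2 geometric isomers: NO2 trans; NO2 cis (chiral).
One of these lacks any improper symmetry element and so occurs as an enantiomeric pair, giving 2 + 1 = 3 stereoisomers in total.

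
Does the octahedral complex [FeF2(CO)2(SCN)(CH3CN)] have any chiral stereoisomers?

The six octahedral sites form three mutually perpendicular trans pairs.
There are 6 geometric isomers: F cis, CO cis (3 arrangements, 2 chiral); F trans, CO cis; F cis, CO trans; F trans, CO trans.
Of these, 2 lack any improper symmetry element and so occur as enantiomeric pairs, giving 6 + 2 = 8 stereoisomers in total.

yes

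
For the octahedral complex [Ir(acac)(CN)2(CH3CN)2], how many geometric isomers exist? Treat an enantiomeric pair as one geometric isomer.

In an octahedral complex each vertex has one trans partner and four cis neighbours.
Each acac is bidentate and must span two cis positions.
Systematic placement gives 3 geometric isomers: CN cis, CH3CN trans; CN cis, CH3CN cis (chiral); CN trans, CH3CN cis.

3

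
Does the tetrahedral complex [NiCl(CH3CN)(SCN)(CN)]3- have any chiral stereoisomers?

yes

Only one geometric arrangement is possible; it has no improper symmetry element, so it exists as a pair of enantiomers (2 stereoisomers).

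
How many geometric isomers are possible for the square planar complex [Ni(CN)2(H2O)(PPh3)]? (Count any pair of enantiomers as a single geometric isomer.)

2

A square has two trans pairs of vertices; adjacent vertices are cis.
Working through the distinct placements yields 2 geometric isomers: CN cis; CN trans.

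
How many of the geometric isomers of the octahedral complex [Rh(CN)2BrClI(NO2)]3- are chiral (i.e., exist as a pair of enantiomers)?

6

Systematic enumeration (placing each ligand type in turn and discarding arrangements equivalent by rotation or reflection) gives 9 geometric isomers.
Of these, 6 lack any improper symmetry element and so occur as enantiomeric pairs, giving 9 + 6 = 15 stereoisomers in total.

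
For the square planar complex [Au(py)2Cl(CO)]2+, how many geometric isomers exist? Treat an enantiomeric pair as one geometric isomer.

In a square planar complex each vertex has one trans partner and two cis neighbours.
Systematic placement gives 2 geometric isomers: py cis; py trans.

2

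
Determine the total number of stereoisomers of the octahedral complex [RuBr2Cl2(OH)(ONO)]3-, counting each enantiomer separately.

8

In an octahedral complex each vertex has one trans partner and four cis neighbours.
The distinct arrangements are (6 in all): Br trans, Cl trans; Br trans, Cl cis; Br cis, Cl cis (3 arrangements, 2 chiral); Br cis, Cl trans.
Of these, 2 lack any improper symmetry element and so occur as enantiomeric pairs, giving 6 + 2 = 8 stereoisomers in total.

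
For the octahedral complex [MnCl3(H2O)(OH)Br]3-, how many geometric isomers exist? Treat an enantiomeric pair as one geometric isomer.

4

The six octahedral sites form three mutually perpendicular trans pairs.
There are 4 geometric isomers: Cl mer (3 arrangements); Cl fac (chiral).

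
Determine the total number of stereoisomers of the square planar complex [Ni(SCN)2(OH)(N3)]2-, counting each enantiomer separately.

Working through the distinct placements yields 2 geometric isomers: SCN cis; SCN trans.
Each arrangement has an internal mirror plane or centre of symmetry, so none is chiral.

2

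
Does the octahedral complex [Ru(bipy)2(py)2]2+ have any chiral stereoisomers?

Each bipy is bidentate and must span two cis positions.
Systematic placement gives 2 geometric isomers: py trans; py cis (chiral).
One of these lacks any improper symmetry element and so occurs as an enantiomeric pair, giving 2 + 1 = 3 stereoisomers in total.

yes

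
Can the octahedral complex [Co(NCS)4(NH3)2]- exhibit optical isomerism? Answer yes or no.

no

An octahedron has six vertices in three trans pairs; every non-trans pair is cis.
There are 2 geometric isomers: NH3 trans; NH3 cis.
Each arrangement has an internal mirror plane or centre of symmetry, so none is chiral.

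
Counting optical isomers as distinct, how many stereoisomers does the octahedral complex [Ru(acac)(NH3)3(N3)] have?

2

An octahedron has six vertices in three trans pairs; every non-trans pair is cis.
Each acac is bidentate and must span two cis positions.
Working through the distinct placements yields 2 geometric isomers: NH3 fac; NH3 mer.
Each arrangement has an internal mirror plane or centre of symmetry, so none is chiral.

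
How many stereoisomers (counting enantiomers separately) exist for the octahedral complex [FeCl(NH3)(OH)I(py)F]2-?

30

An octahedron has six vertices in three trans pairs; every non-trans pair is cis.
Systematic enumeration (placing each ligand type in turn and discarding arrangements equivalent by rotation or reflection) gives 15 geometric isomers.
Of these, 15 lack any improper symmetry element and so occur as enantiomeric pairs, giving 15 + 15 = 30 stereoisomers in total.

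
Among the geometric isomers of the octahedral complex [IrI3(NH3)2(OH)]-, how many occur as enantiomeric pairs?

0

The six octahedral sites form three mutually perpendicular trans pairs.
The distinct arrangements are (3 in all): I mer, NH3 cis; I mer, NH3 trans; I fac, NH3 cis.
Each arrangement has an internal mirror plane or centre of symmetry, so none is chiral.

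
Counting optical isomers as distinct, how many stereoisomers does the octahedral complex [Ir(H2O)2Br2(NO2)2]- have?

6

The six octahedral sites form three mutually perpendicular trans pairs.
There are 5 geometric isomers: H2O trans, Br trans, NO2 trans; H2O cis, Br trans, NO2 cis; H2O cis, Br cis, NO2 trans; H2O cis, Br cis, NO2 cis (chiral); H2O trans, Br cis, NO2 cis.
One of these lacks any improper symmetry element and so occurs as an enantiomeric pair, giving 5 + 1 = 6 stereoisomers in total.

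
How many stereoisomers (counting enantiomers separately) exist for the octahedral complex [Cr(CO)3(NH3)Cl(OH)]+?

The six octahedral sites form three mutually perpendicular trans pairs.
Working through the distinct placements yields 4 geometric isomers: CO mer (3 arrangements); CO fac (chiral).
One of these lacks any improper symmetry element and so occurs as an enantiomeric pair, giving 4 + 1 = 5 stereoisomers in total.

5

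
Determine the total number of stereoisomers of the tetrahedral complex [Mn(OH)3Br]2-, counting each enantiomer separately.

Only one geometric arrangement is possible.

1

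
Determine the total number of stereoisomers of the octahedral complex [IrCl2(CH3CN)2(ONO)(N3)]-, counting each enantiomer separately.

The six octahedral sites form three mutually perpendicular trans pairs.
The distinct arrangements are (6 in all): Cl trans, CH3CN trans; Cl cis, CH3CN trans; Cl cis, CH3CN cis (3 arrangements, 2 chiral); Cl trans, CH3CN cis.
Of these, 2 lack any improper symmetry element and so occur as enantiomeric pairs, giving 6 + 2 = 8 stereoisomers in total.

8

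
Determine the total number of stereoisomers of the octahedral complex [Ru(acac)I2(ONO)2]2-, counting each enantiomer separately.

In an octahedral complex each vertex has one trans partner and four cis neighbours.
Each acac is bidentate and must span two cis positions.
Systematic placement gives 3 geometric isomers: I trans, ONO cis; I cis, ONO cis (chiral); I cis, ONO trans.
One of these lacks any improper symmetry element and so occurs as an enantiomeric pair, giving 3 + 1 = 4 stereoisomers in total.

4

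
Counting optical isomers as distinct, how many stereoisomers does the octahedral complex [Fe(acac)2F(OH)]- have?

Each acac is bidentate and must span two cis positions.
There are 2 geometric isomers: F and OH mutually trans; F and OH mutually cis (chiral).
One of these lacks any improper symmetry element and so occurs as an enantiomeric pair, giving 2 + 1 = 3 stereoisomers in total.

3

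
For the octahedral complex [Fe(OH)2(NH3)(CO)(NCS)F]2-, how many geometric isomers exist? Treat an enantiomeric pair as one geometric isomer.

9

An octahedron has six vertices in three trans pairs; every non-trans pair is cis.
Placing the ligands in turn and identifying arrangements related by rotation or reflection leaves 9 distinct geometric isomers.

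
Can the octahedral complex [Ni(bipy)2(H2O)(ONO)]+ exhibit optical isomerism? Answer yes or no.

yes

The six octahedral sites form three mutually perpendicular trans pairs.
Each bipy is bidentate and must span two cis positions.
There are 2 geometric isomers: H2O and ONO mutually trans; H2O and ONO mutually cis (chiral).
One of these lacks any improper symmetry element and so occurs as an enantiomeric pair, giving 2 + 1 = 3 stereoisomers in total.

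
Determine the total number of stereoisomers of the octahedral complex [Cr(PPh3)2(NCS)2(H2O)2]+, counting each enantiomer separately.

6

Systematic placement gives 5 geometric isomers: PPh3 trans, NCS trans, H2O trans; PPh3 cis, NCS cis, H2O trans; PPh3 trans, NCS cis, H2O cis; PPh3 cis, NCS cis, H2O cis (chiral); PPh3 cis, NCS trans, H2O cis.
One of these lacks any improper symmetry element and so occurs as an enantiomeric pair, giving 5 + 1 = 6 stereoisomers in total.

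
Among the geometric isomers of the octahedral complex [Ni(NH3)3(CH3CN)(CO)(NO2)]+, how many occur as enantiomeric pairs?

1

In an octahedral complex each vertex has one trans partner and four cis neighbours.
Working through the distinct placements yields 4 geometric isomers: NH3 mer (3 arrangements); NH3 fac (chiral).
One of these lacks any improper symmetry element and so occurs as an enantiomeric pair, giving 4 + 1 = 5 stereoisomers in total.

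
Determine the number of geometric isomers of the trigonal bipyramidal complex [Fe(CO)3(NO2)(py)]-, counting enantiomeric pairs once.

The distinct arrangements are (4 in all): NO2 equatorial, py equatorial; NO2 axial, py equatorial; NO2 equatorial, py axial; NO2 axial, py axial.

4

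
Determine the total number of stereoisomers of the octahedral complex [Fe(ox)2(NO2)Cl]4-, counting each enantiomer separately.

In an octahedral complex each vertex has one trans partner and four cis neighbours.
Each ox is bidentate and must span two cis positions.
Working through the distinct placements yields 2 geometric isomers: NO2 and Cl mutually trans; NO2 and Cl mutually cis (chiral).
One of these lacks any improper symmetry element and so occurs as an enantiomeric pair, giving 2 + 1 = 3 stereoisomers in total.

3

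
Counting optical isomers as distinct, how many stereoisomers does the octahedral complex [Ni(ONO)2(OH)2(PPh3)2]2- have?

6

The six octahedral sites form three mutually perpendicular trans pairs.
There are 5 geometric isomers: ONO trans, OH trans, PPh3 trans; ONO cis, OH trans, PPh3 cis; ONO cis, OH cis, PPh3 trans; ONO cis, OH cis, PPh3 cis (chiral); ONO trans, OH cis, PPh3 cis.
One of these lacks any improper symmetry element and so occurs as an enantiomeric pair, giving 5 + 1 = 6 stereoisomers in total.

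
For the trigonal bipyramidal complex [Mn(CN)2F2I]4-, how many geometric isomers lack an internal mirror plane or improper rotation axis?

A trigonal bipyramid has two axial and three equatorial sites, which are chemically inequivalent.
Systematic enumeration (placing each ligand type in turn and discarding arrangements equivalent by rotation or reflection) gives 5 geometric isomers.
One of these lacks any improper symmetry element and so occurs as an enantiomeric pair, giving 5 + 1 = 6 stereoisomers in total.

1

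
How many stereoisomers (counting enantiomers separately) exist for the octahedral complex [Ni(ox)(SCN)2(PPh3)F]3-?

An octahedron has six vertices in three trans pairs; every non-trans pair is cis.
Each ox is bidentate and must span two cis positions.
Systematic placement gives 4 geometric isomers: SCN cis (3 arrangements, 2 chiral); SCN trans.
Of these, 2 lack any improper symmetry element and so occur as enantiomeric pairs, giving 4 + 2 = 6 stereoisomers in total.

6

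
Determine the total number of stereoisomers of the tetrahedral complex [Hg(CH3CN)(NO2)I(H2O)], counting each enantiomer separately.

2

In a tetrahedral complex all four positions are equivalent and every pair of ligands is adjacent — there is no cis/trans distinction.
Only one geometric arrangement is possible; it has no improper symmetry element, so it exists as a pair of enantiomers (2 stereoisomers).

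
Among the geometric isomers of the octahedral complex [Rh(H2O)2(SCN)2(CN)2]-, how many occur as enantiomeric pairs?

1

The six octahedral sites form three mutually perpendicular trans pairs.
The distinct arrangements are (5 in all): H2O trans, SCN trans, CN trans; H2O cis, SCN cis, CN trans; H2O cis, SCN trans, CN cis; H2O cis, SCN cis, CN cis (chiral); H2O trans, SCN cis, CN cis.
One of these lacks any improper symmetry element and so occurs as an enantiomeric pair, giving 5 + 1 = 6 stereoisomers in total.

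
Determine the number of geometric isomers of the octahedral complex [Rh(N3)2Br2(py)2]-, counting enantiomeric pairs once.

In an octahedral complex each vertex has one trans partner and four cis neighbours.
The distinct arrangements are (5 in all): N3 trans, Br trans, py trans; N3 cis, Br trans, py cis; N3 cis, Br cis, py trans; N3 cis, Br cis, py cis (chiral); N3 trans, Br cis, py cis.

5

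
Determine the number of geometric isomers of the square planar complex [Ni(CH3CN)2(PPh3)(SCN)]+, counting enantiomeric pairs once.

2

Systematic placement gives 2 geometric isomers: CH3CN cis; CH3CN trans.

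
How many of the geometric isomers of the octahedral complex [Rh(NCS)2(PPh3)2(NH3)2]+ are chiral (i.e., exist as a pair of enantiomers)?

An octahedron has six vertices in three trans pairs; every non-trans pair is cis.
Systematic placement gives 5 geometric isomers: NCS trans, PPh3 trans, NH3 trans; NCS trans, PPh3 cis, NH3 cis; NCS cis, PPh3 trans, NH3 cis; NCS cis, PPh3 cis, NH3 cis (chiral); NCS cis, PPh3 cis, NH3 trans.
One of these lacks any improper symmetry element and so occurs as an enantiomeric pair, giving 5 + 1 = 6 stereoisomers in total.

1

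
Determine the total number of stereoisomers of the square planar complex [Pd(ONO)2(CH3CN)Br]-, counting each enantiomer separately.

2

In a square planar complex each vertex has one trans partner and two cis neighbours.
Systematic placement gives 2 geometric isomers: ONO cis; ONO trans.
Each arrangement has an internal mirror plane or centre of symmetry, so none is chiral.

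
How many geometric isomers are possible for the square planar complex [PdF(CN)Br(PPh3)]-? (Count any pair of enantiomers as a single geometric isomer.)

A square has two trans pairs of vertices; adjacent vertices are cis.
Working through the distinct placements yields 3 geometric isomers: (Br/F trans, CN/PPh3 trans); (Br/PPh3 trans, CN/F trans); (Br/CN trans, F/PPh3 trans).

3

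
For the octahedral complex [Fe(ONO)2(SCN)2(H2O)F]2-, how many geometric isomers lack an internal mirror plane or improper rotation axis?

The six octahedral sites form three mutually perpendicular trans pairs.
Systematic placement gives 6 geometric isomers: ONO trans, SCN trans; ONO cis, SCN cis (3 arrangements, 2 chiral); ONO cis, SCN trans; ONO trans, SCN cis.
Of these, 2 lack any improper symmetry element and so occur as enantiomeric pairs, giving 6 + 2 = 8 stereoisomers in total.

2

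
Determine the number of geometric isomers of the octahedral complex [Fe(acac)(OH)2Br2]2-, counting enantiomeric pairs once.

3

In an octahedral complex each vertex has one trans partner and four cis neighbours.
Each acac is bidentate and must span two cis positions.
Systematic placement gives 3 geometric isomers: OH cis, Br trans; OH cis, Br cis (chiral); OH trans, Br cis.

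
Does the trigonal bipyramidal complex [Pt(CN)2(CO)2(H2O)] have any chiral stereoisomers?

A trigonal bipyramid has two axial and three equatorial sites, which are chemically inequivalent.
Exhaustive case analysis gives 5 geometric isomers.
One of these lacks any improper symmetry element and so occurs as an enantiomeric pair, giving 5 + 1 = 6 stereoisomers in total.

yes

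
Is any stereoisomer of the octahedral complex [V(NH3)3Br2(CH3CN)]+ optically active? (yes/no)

There are 3 geometric isomers: NH3 mer, Br trans; NH3 mer, Br cis; NH3 fac, Br cis.
Each arrangement has an internal mirror plane or centre of symmetry, so none is chiral.

no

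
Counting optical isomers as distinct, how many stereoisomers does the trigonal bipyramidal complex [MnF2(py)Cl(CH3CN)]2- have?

A trigonal bipyramid has two axial and three equatorial sites, which are chemically inequivalent.
Exhaustive case analysis gives 7 geometric isomers.
Of these, 3 lack any improper symmetry element and so occur as enantiomeric pairs, giving 7 + 3 = 10 stereoisomers in total.

10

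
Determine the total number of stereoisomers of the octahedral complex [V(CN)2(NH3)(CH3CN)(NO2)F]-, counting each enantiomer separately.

15

An octahedron has six vertices in three trans pairs; every non-trans pair is cis.
Placing the ligands in turn and identifying arrangements related by rotation or reflection leaves 9 distinct geometric isomers.
Of these, 6 lack any improper symmetry element and so occur as enantiomeric pairs, giving 9 + 6 = 15 stereoisomers in total.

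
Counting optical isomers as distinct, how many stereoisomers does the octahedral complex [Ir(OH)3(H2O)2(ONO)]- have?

3

An octahedron has six vertices in three trans pairs; every non-trans pair is cis.
Working through the distinct placements yields 3 geometric isomers: OH mer, H2O trans; OH fac, H2O cis; OH mer, H2O cis.
Each arrangement has an internal mirror plane or centre of symmetry, so none is chiral.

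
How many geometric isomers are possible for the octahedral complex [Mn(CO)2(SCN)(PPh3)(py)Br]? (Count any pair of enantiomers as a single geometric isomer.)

In an octahedral complex each vertex has one trans partner and four cis neighbours.
Exhaustive case analysis gives 9 geometric isomers.

9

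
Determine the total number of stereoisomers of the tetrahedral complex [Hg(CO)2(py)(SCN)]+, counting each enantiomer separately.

1

All four vertices of a tetrahedron are equivalent and mutually adjacent, so cis/trans isomerism cannot arise.
Only one geometric arrangement is possible.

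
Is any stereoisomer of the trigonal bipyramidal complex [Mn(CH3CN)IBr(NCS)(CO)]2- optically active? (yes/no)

yes

Systematic enumeration (placing each ligand type in turn and discarding arrangements equivalent by rotation or reflection) gives 10 geometric isomers.
Of these, 10 lack any improper symmetry element and so occur as enantiomeric pairs, giving 10 + 10 = 20 stereoisomers in total.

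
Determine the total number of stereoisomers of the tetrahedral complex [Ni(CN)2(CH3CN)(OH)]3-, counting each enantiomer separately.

1

In a tetrahedral complex all four positions are equivalent and every pair of ligands is adjacent — there is no cis/trans distinction.
Only one geometric arrangement is possible.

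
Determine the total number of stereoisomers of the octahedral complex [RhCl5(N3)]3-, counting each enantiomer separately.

1

An octahedron has six vertices in three trans pairs; every non-trans pair is cis.
Only one geometric arrangement is possible.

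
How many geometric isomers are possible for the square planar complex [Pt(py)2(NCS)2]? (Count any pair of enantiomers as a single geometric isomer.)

In a square planar complex each vertex has one trans partner and two cis neighbours.
There are 2 geometric isomers: py cis; py trans.

2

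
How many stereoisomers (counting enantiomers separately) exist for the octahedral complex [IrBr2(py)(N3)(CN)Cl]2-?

15

In an octahedral complex each vertex has one trans partner and four cis neighbours.
Exhaustive case analysis gives 9 geometric isomers.
Of these, 6 lack any improper symmetry element and so occur as enantiomeric pairs, giving 9 + 6 = 15 stereoisomers in total.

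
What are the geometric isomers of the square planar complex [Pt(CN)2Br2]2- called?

In a square planar complex each vertex has one trans partner and two cis neighbours.
Working through the distinct placements yields 2 geometric isomers: CN cis; CN trans.

cis and trans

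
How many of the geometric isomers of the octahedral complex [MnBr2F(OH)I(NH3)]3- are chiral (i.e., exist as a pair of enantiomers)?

6

An octahedron has six vertices in three trans pairs; every non-trans pair is cis.
Placing the ligands in turn and identifying arrangements related by rotation or reflection leaves 9 distinct geometric isomers.
Of these, 6 lack any improper symmetry element and so occur as enantiomeric pairs, giving 9 + 6 = 15 stereoisomers in total.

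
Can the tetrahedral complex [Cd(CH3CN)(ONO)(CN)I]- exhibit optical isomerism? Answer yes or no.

yes

All four vertices of a tetrahedron are equivalent and mutually adjacent, so cis/trans isomerism cannot arise.
Only one geometric arrangement is possible; it has no improper symmetry element, so it exists as a pair of enantiomers (2 stereoisomers).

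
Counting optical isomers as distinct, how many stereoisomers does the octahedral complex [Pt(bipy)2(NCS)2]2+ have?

3

Each bipy is bidentate and must span two cis positions.
Working through the distinct placements yields 2 geometric isomers: NCS trans; NCS cis (chiral).
One of these lacks any improper symmetry element and so occurs as an enantiomeric pair, giving 2 + 1 = 3 stereoisomers in total.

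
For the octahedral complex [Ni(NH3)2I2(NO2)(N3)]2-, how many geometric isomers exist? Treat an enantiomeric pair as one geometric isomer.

6

The six octahedral sites form three mutually perpendicular trans pairs.
Systematic placement gives 6 geometric isomers: NH3 cis, I trans; NH3 trans, I trans; NH3 cis, I cis (3 arrangements, 2 chiral); NH3 trans, I cis.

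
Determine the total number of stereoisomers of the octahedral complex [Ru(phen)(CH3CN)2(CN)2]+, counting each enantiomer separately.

Each phen is bidentate and must span two cis positions.
Working through the distinct placements yields 3 geometric isomers: CH3CN trans, CN cis; CH3CN cis, CN cis (chiral); CH3CN cis, CN trans.
One of these lacks any improper symmetry element and so occurs as an enantiomeric pair, giving 3 + 1 = 4 stereoisomers in total.

4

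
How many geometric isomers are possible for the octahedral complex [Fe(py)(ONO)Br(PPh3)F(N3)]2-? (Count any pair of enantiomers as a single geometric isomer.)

Placing the ligands in turn and identifying arrangements related by rotation or reflection leaves 15 distinct geometric isomers.

15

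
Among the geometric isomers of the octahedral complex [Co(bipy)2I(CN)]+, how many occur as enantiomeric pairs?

1

The six octahedral sites form three mutually perpendicular trans pairs.
Each bipy is bidentate and must span two cis positions.
Systematic placement gives 2 geometric isomers: I and CN mutually trans; I and CN mutually cis (chiral).
One of these lacks any improper symmetry element and so occurs as an enantiomeric pair, giving 2 + 1 = 3 stereoisomers in total.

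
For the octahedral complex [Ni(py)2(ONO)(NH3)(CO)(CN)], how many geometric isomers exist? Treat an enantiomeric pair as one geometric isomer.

9

In an octahedral complex each vertex has one trans partner and four cis neighbours.
Exhaustive case analysis gives 9 geometric isomers.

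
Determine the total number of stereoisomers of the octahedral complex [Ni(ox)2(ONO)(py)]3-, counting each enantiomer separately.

In an octahedral complex each vertex has one trans partner and four cis neighbours.
Each ox is bidentate and must span two cis positions.
There are 2 geometric isomers: ONO and py mutually cis (chiral); ONO and py mutually trans.
One of these lacks any improper symmetry element and so occurs as an enantiomeric pair, giving 2 + 1 = 3 stereoisomers in total.

3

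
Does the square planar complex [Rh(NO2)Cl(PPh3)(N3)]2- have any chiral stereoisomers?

no

There are 3 geometric isomers: (Cl/NO2 trans, N3/PPh3 trans); (Cl/PPh3 trans, N3/NO2 trans); (Cl/N3 trans, NO2/PPh3 trans).
Each arrangement has an internal mirror plane or centre of symmetry, so none is chiral.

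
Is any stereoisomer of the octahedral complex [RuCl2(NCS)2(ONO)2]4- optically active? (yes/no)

The distinct arrangements are (5 in all): Cl trans, NCS trans, ONO trans; Cl trans, NCS cis, ONO cis; Cl cis, NCS cis, ONO trans; Cl cis, NCS cis, ONO cis (chiral); Cl cis, NCS trans, ONO cis.
One of these lacks any improper symmetry element and so occurs as an enantiomeric pair, giving 5 + 1 = 6 stereoisomers in total.

yes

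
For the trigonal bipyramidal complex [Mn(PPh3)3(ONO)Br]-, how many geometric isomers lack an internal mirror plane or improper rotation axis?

0

A trigonal bipyramid has two axial and three equatorial sites, which are chemically inequivalent.
The distinct arrangements are (4 in all): ONO axial, Br axial; ONO equatorial, Br axial; ONO axial, Br equatorial; ONO equatorial, Br equatorial.
Each arrangement has an internal mirror plane or centre of symmetry, so none is chiral.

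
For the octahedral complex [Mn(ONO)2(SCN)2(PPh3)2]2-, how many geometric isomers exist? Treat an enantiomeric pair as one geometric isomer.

Working through the distinct placements yields 5 geometric isomers: ONO trans, SCN trans, PPh3 trans; ONO trans, SCN cis, PPh3 cis; ONO cis, SCN trans, PPh3 cis; ONO cis, SCN cis, PPh3 cis (chiral); ONO cis, SCN cis, PPh3 trans.

5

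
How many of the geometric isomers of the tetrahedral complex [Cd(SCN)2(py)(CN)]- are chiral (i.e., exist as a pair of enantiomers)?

In a tetrahedral complex all four positions are equivalent and every pair of ligands is adjacent — there is no cis/trans distinction.
Only one geometric arrangement is possible.

0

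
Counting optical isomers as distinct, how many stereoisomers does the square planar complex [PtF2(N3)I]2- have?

2

There are 2 geometric isomers: F cis; F trans.
Each arrangement has an internal mirror plane or centre of symmetry, so none is chiral.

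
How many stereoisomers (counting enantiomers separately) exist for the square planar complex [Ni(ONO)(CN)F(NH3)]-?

3

A square has two trans pairs of vertices; adjacent vertices are cis.
There are 3 geometric isomers: (CN/NH3 trans, F/ONO trans); (CN/ONO trans, F/NH3 trans); (CN/F trans, NH3/ONO trans).
Each arrangement has an internal mirror plane or centre of symmetry, so none is chiral.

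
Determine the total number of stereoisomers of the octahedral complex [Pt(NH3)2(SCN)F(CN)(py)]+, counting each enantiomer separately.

15

The six octahedral sites form three mutually perpendicular trans pairs.
Exhaustive case analysis gives 9 geometric isomers.
Of these, 6 lack any improper symmetry element and so occur as enantiomeric pairs, giving 9 + 6 = 15 stereoisomers in total.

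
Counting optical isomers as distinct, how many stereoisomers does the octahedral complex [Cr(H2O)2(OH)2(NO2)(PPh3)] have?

8

The distinct arrangements are (6 in all): H2O trans, OH cis; H2O trans, OH trans; H2O cis, OH cis (3 arrangements, 2 chiral); H2O cis, OH trans.
Of these, 2 lack any improper symmetry element and so occur as enantiomeric pairs, giving 6 + 2 = 8 stereoisomers in total.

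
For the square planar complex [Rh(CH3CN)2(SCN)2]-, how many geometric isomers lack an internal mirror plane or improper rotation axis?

In a square planar complex each vertex has one trans partner and two cis neighbours.
Working through the distinct placements yields 2 geometric isomers: CH3CN cis; CH3CN trans.
Each arrangement has an internal mirror plane or centre of symmetry, so none is chiral.

0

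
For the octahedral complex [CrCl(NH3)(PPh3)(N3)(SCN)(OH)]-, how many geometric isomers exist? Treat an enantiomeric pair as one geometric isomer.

15

Placing the ligands in turn and identifying arrangements related by rotation or reflection leaves 15 distinct geometric isomers.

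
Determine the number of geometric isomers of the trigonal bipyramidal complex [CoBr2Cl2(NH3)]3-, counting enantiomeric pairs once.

In a trigonal bipyramid the two axial positions differ from the three equatorial ones.
Systematic enumeration (placing each ligand type in turn and discarding arrangements equivalent by rotation or reflection) gives 5 geometric isomers.

5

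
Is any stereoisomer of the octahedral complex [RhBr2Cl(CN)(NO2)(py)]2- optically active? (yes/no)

Placing the ligands in turn and identifying arrangements related by rotation or reflection leaves 9 distinct geometric isomers.
Of these, 6 lack any improper symmetry element and so occur as enantiomeric pairs, giving 9 + 6 = 15 stereoisomers in total.

yes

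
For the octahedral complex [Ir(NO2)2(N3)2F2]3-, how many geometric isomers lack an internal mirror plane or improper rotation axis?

1

There are 5 geometric isomers: NO2 trans, N3 trans, F trans; NO2 cis, N3 cis, F trans; NO2 trans, N3 cis, F cis; NO2 cis, N3 cis, F cis (chiral); NO2 cis, N3 trans, F cis.
One of these lacks any improper symmetry element and so occurs as an enantiomeric pair, giving 5 + 1 = 6 stereoisomers in total.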